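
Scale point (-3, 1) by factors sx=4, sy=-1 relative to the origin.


Scaling: (x*sx, y*sy) = (-3*4, 1*-1) = (-12, -1)

(-12, -1)


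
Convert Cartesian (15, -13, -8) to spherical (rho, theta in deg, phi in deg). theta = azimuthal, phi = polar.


rho = sqrt(15^2 + (-13)^2 + (-8)^2) = 21.4009
theta = atan2(-13, 15) = 319.0856 deg
phi = acos(-8/21.4009) = 111.9511 deg

rho = 21.4009, theta = 319.0856 deg, phi = 111.9511 deg


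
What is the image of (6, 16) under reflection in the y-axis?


Reflection across y-axis: (x, y) -> (-x, y)
(6, 16) -> (-6, 16)

(-6, 16)


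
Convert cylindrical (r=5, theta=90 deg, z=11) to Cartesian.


x = 5 * cos(90) = 0
y = 5 * sin(90) = 5
z = 11

(0, 5, 11)


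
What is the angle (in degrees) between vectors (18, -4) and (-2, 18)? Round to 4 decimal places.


dot = 18*-2 + -4*18 = -108
|u| = 18.4391, |v| = 18.1108
cos(angle) = -0.3234
angle = 108.869 degrees

108.869 degrees


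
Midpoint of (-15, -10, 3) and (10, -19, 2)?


Midpoint = ((-15+10)/2, (-10+-19)/2, (3+2)/2) = (-2.5, -14.5, 2.5)

(-2.5, -14.5, 2.5)


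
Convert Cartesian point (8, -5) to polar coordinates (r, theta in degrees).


r = sqrt(8^2 + (-5)^2) = 9.434
theta = atan2(-5, 8) = 327.9946 degrees

r = 9.434, theta = 327.9946 degrees


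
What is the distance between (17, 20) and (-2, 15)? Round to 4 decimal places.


d = sqrt((-2-17)^2 + (15-20)^2) = 19.6469

19.6469


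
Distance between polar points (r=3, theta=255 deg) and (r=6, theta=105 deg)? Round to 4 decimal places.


d = sqrt(r1^2 + r2^2 - 2*r1*r2*cos(t2-t1))
d = sqrt(3^2 + 6^2 - 2*3*6*cos(105-255)) = 8.7279

8.7279


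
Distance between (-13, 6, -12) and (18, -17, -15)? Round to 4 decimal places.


d = sqrt((18--13)^2 + (-17-6)^2 + (-15--12)^2) = 38.7169

38.7169


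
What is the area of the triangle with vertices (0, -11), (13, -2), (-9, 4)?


Area = |x1(y2-y3) + x2(y3-y1) + x3(y1-y2)| / 2
= |0*(-2-4) + 13*(4--11) + -9*(-11--2)| / 2
= 138

138


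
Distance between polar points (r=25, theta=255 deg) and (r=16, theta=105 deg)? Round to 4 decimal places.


d = sqrt(r1^2 + r2^2 - 2*r1*r2*cos(t2-t1))
d = sqrt(25^2 + 16^2 - 2*25*16*cos(105-255)) = 39.6714

39.6714


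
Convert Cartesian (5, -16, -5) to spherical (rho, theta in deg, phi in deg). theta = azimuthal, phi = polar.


rho = sqrt(5^2 + (-16)^2 + (-5)^2) = 17.4929
theta = atan2(-16, 5) = 287.354 deg
phi = acos(-5/17.4929) = 106.6085 deg

rho = 17.4929, theta = 287.354 deg, phi = 106.6085 deg


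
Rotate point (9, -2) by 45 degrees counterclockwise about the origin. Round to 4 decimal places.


x' = 9*cos(45) - -2*sin(45) = 7.7782
y' = 9*sin(45) + -2*cos(45) = 4.9497

(7.7782, 4.9497)


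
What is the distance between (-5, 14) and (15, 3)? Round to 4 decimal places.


d = sqrt((15--5)^2 + (3-14)^2) = 22.8254

22.8254


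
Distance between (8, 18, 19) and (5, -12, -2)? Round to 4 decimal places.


d = sqrt((5-8)^2 + (-12-18)^2 + (-2-19)^2) = 36.7423

36.7423


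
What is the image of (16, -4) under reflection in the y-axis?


Reflection across y-axis: (x, y) -> (-x, y)
(16, -4) -> (-16, -4)

(-16, -4)


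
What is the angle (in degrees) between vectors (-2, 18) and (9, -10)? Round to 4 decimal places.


dot = -2*9 + 18*-10 = -198
|u| = 18.1108, |v| = 13.4536
cos(angle) = -0.8126
angle = 144.353 degrees

144.353 degrees


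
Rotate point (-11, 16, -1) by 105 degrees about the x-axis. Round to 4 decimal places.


x' = -11
y' = 16*cos(105) - -1*sin(105) = -3.1752
z' = 16*sin(105) + -1*cos(105) = 15.7136

(-11, -3.1752, 15.7136)


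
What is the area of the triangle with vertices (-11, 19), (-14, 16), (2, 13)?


Area = |x1(y2-y3) + x2(y3-y1) + x3(y1-y2)| / 2
= |-11*(16-13) + -14*(13-19) + 2*(19-16)| / 2
= 28.5

28.5


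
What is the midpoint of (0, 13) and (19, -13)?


Midpoint = ((0+19)/2, (13+-13)/2) = (9.5, 0)

(9.5, 0)


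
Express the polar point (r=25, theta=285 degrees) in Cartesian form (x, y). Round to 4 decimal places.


x = 25 * cos(285) = 6.4705
y = 25 * sin(285) = -24.1481

(6.4705, -24.1481)


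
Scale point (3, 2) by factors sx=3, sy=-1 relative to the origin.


Scaling: (x*sx, y*sy) = (3*3, 2*-1) = (9, -2)

(9, -2)


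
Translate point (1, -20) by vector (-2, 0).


Translation: (x+dx, y+dy) = (1+-2, -20+0) = (-1, -20)

(-1, -20)


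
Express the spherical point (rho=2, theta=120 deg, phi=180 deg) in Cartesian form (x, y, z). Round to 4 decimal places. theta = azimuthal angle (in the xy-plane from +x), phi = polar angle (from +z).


x = 2 * sin(180) * cos(120) = 0
y = 2 * sin(180) * sin(120) = 0
z = 2 * cos(180) = -2

(0, 0, -2)


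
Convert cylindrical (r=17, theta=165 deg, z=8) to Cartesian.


x = 17 * cos(165) = -16.4207
y = 17 * sin(165) = 4.3999
z = 8

(-16.4207, 4.3999, 8)


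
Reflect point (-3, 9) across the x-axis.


Reflection across x-axis: (x, y) -> (x, -y)
(-3, 9) -> (-3, -9)

(-3, -9)


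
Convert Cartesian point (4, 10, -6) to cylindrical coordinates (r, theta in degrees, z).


r = sqrt(4^2 + 10^2) = 10.7703
theta = atan2(10, 4) = 68.1986 deg
z = -6

r = 10.7703, theta = 68.1986 deg, z = -6


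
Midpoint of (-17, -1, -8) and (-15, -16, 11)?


Midpoint = ((-17+-15)/2, (-1+-16)/2, (-8+11)/2) = (-16, -8.5, 1.5)

(-16, -8.5, 1.5)


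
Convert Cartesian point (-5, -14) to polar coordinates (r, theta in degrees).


r = sqrt((-5)^2 + (-14)^2) = 14.8661
theta = atan2(-14, -5) = 250.3462 degrees

r = 14.8661, theta = 250.3462 degrees


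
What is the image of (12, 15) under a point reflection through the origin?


Reflection through origin: (x, y) -> (-x, -y)
(12, 15) -> (-12, -15)

(-12, -15)


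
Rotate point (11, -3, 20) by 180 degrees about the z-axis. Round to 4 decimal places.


x' = 11*cos(180) - -3*sin(180) = -11
y' = 11*sin(180) + -3*cos(180) = 3
z' = 20

(-11, 3, 20)


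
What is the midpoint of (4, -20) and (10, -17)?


Midpoint = ((4+10)/2, (-20+-17)/2) = (7, -18.5)

(7, -18.5)


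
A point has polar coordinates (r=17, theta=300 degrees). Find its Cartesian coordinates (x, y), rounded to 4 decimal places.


x = 17 * cos(300) = 8.5
y = 17 * sin(300) = -14.7224

(8.5, -14.7224)


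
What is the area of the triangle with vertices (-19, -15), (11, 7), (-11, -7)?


Area = |x1(y2-y3) + x2(y3-y1) + x3(y1-y2)| / 2
= |-19*(7--7) + 11*(-7--15) + -11*(-15-7)| / 2
= 32

32


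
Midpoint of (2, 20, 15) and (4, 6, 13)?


Midpoint = ((2+4)/2, (20+6)/2, (15+13)/2) = (3, 13, 14)

(3, 13, 14)


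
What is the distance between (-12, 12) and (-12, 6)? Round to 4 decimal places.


d = sqrt((-12--12)^2 + (6-12)^2) = 6

6


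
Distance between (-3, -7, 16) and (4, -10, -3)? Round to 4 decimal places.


d = sqrt((4--3)^2 + (-10--7)^2 + (-3-16)^2) = 20.4695

20.4695


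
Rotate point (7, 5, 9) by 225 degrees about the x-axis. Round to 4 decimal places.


x' = 7
y' = 5*cos(225) - 9*sin(225) = 2.8284
z' = 5*sin(225) + 9*cos(225) = -9.8995

(7, 2.8284, -9.8995)


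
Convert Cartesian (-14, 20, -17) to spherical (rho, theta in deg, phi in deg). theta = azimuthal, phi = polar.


rho = sqrt((-14)^2 + 20^2 + (-17)^2) = 29.7489
theta = atan2(20, -14) = 124.992 deg
phi = acos(-17/29.7489) = 124.8513 deg

rho = 29.7489, theta = 124.992 deg, phi = 124.8513 deg


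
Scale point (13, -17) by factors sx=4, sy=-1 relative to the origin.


Scaling: (x*sx, y*sy) = (13*4, -17*-1) = (52, 17)

(52, 17)


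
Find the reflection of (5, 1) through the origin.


Reflection through origin: (x, y) -> (-x, -y)
(5, 1) -> (-5, -1)

(-5, -1)


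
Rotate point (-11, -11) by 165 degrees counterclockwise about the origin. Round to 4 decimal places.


x' = -11*cos(165) - -11*sin(165) = 13.4722
y' = -11*sin(165) + -11*cos(165) = 7.7782

(13.4722, 7.7782)


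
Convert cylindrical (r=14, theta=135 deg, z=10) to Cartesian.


x = 14 * cos(135) = -9.8995
y = 14 * sin(135) = 9.8995
z = 10

(-9.8995, 9.8995, 10)


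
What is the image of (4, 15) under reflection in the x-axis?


Reflection across x-axis: (x, y) -> (x, -y)
(4, 15) -> (4, -15)

(4, -15)


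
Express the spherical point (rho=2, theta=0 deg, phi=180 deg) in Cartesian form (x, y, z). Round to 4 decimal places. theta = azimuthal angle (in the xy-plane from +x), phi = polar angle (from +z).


x = 2 * sin(180) * cos(0) = 0
y = 2 * sin(180) * sin(0) = 0
z = 2 * cos(180) = -2

(0, 0, -2)


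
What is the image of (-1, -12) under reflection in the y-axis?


Reflection across y-axis: (x, y) -> (-x, y)
(-1, -12) -> (1, -12)

(1, -12)


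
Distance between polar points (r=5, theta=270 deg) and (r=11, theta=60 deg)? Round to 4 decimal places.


d = sqrt(r1^2 + r2^2 - 2*r1*r2*cos(t2-t1))
d = sqrt(5^2 + 11^2 - 2*5*11*cos(60-270)) = 15.5326

15.5326


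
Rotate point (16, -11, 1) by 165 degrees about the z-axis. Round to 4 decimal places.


x' = 16*cos(165) - -11*sin(165) = -12.6078
y' = 16*sin(165) + -11*cos(165) = 14.7663
z' = 1

(-12.6078, 14.7663, 1)


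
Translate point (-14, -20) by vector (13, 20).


Translation: (x+dx, y+dy) = (-14+13, -20+20) = (-1, 0)

(-1, 0)


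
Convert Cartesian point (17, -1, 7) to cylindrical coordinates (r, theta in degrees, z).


r = sqrt(17^2 + (-1)^2) = 17.0294
theta = atan2(-1, 17) = 356.6335 deg
z = 7

r = 17.0294, theta = 356.6335 deg, z = 7


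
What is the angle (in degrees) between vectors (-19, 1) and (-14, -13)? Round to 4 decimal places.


dot = -19*-14 + 1*-13 = 253
|u| = 19.0263, |v| = 19.105
cos(angle) = 0.696
angle = 45.8917 degrees

45.8917 degrees


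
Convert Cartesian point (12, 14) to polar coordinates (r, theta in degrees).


r = sqrt(12^2 + 14^2) = 18.4391
theta = atan2(14, 12) = 49.3987 degrees

r = 18.4391, theta = 49.3987 degrees


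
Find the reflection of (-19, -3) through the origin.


Reflection through origin: (x, y) -> (-x, -y)
(-19, -3) -> (19, 3)

(19, 3)


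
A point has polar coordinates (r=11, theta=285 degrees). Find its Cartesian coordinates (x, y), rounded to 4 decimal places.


x = 11 * cos(285) = 2.847
y = 11 * sin(285) = -10.6252

(2.847, -10.6252)


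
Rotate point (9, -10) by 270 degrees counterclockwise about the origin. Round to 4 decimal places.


x' = 9*cos(270) - -10*sin(270) = -10
y' = 9*sin(270) + -10*cos(270) = -9

(-10, -9)


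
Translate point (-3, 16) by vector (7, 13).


Translation: (x+dx, y+dy) = (-3+7, 16+13) = (4, 29)

(4, 29)


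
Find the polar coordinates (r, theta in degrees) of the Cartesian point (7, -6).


r = sqrt(7^2 + (-6)^2) = 9.2195
theta = atan2(-6, 7) = 319.3987 degrees

r = 9.2195, theta = 319.3987 degrees


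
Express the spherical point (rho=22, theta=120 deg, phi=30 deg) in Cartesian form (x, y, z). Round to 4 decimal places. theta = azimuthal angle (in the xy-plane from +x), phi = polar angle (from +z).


x = 22 * sin(30) * cos(120) = -5.5
y = 22 * sin(30) * sin(120) = 9.5263
z = 22 * cos(30) = 19.0526

(-5.5, 9.5263, 19.0526)


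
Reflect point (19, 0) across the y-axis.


Reflection across y-axis: (x, y) -> (-x, y)
(19, 0) -> (-19, 0)

(-19, 0)


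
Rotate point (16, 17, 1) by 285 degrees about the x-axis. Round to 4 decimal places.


x' = 16
y' = 17*cos(285) - 1*sin(285) = 5.3658
z' = 17*sin(285) + 1*cos(285) = -16.1619

(16, 5.3658, -16.1619)


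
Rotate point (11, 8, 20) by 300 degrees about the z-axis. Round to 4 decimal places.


x' = 11*cos(300) - 8*sin(300) = 12.4282
y' = 11*sin(300) + 8*cos(300) = -5.5263
z' = 20

(12.4282, -5.5263, 20)


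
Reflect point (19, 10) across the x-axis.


Reflection across x-axis: (x, y) -> (x, -y)
(19, 10) -> (19, -10)

(19, -10)


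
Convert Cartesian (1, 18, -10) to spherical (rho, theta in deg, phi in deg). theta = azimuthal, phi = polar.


rho = sqrt(1^2 + 18^2 + (-10)^2) = 20.6155
theta = atan2(18, 1) = 86.8202 deg
phi = acos(-10/20.6155) = 119.0171 deg

rho = 20.6155, theta = 86.8202 deg, phi = 119.0171 deg


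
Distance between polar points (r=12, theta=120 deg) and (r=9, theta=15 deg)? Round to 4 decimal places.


d = sqrt(r1^2 + r2^2 - 2*r1*r2*cos(t2-t1))
d = sqrt(12^2 + 9^2 - 2*12*9*cos(15-120)) = 16.7602

16.7602


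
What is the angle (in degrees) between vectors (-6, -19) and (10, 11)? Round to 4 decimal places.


dot = -6*10 + -19*11 = -269
|u| = 19.9249, |v| = 14.8661
cos(angle) = -0.9082
angle = 155.2519 degrees

155.2519 degrees


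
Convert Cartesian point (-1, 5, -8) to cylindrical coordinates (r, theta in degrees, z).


r = sqrt((-1)^2 + 5^2) = 5.099
theta = atan2(5, -1) = 101.3099 deg
z = -8

r = 5.099, theta = 101.3099 deg, z = -8


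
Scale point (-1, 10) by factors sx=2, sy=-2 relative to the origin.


Scaling: (x*sx, y*sy) = (-1*2, 10*-2) = (-2, -20)

(-2, -20)


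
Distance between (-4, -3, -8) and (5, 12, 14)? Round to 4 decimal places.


d = sqrt((5--4)^2 + (12--3)^2 + (14--8)^2) = 28.1069

28.1069


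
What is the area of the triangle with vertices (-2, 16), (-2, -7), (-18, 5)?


Area = |x1(y2-y3) + x2(y3-y1) + x3(y1-y2)| / 2
= |-2*(-7-5) + -2*(5-16) + -18*(16--7)| / 2
= 184

184


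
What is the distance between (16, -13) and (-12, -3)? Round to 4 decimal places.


d = sqrt((-12-16)^2 + (-3--13)^2) = 29.7321

29.7321


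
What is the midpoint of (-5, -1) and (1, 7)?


Midpoint = ((-5+1)/2, (-1+7)/2) = (-2, 3)

(-2, 3)


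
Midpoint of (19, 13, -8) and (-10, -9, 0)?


Midpoint = ((19+-10)/2, (13+-9)/2, (-8+0)/2) = (4.5, 2, -4)

(4.5, 2, -4)


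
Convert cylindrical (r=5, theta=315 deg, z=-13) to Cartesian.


x = 5 * cos(315) = 3.5355
y = 5 * sin(315) = -3.5355
z = -13

(3.5355, -3.5355, -13)


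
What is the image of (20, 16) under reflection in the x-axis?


Reflection across x-axis: (x, y) -> (x, -y)
(20, 16) -> (20, -16)

(20, -16)


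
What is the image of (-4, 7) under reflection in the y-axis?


Reflection across y-axis: (x, y) -> (-x, y)
(-4, 7) -> (4, 7)

(4, 7)


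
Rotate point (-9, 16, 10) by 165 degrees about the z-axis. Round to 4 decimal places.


x' = -9*cos(165) - 16*sin(165) = 4.5522
y' = -9*sin(165) + 16*cos(165) = -17.7842
z' = 10

(4.5522, -17.7842, 10)


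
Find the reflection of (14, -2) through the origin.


Reflection through origin: (x, y) -> (-x, -y)
(14, -2) -> (-14, 2)

(-14, 2)


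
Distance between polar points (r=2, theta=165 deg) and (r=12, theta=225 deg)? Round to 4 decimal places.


d = sqrt(r1^2 + r2^2 - 2*r1*r2*cos(t2-t1))
d = sqrt(2^2 + 12^2 - 2*2*12*cos(225-165)) = 11.1355

11.1355


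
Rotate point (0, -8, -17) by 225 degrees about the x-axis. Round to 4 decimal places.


x' = 0
y' = -8*cos(225) - -17*sin(225) = -6.364
z' = -8*sin(225) + -17*cos(225) = 17.6777

(0, -6.364, 17.6777)


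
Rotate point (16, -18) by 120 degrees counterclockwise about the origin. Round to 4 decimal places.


x' = 16*cos(120) - -18*sin(120) = 7.5885
y' = 16*sin(120) + -18*cos(120) = 22.8564

(7.5885, 22.8564)


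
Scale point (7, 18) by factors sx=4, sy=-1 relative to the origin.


Scaling: (x*sx, y*sy) = (7*4, 18*-1) = (28, -18)

(28, -18)


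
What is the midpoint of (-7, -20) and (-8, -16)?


Midpoint = ((-7+-8)/2, (-20+-16)/2) = (-7.5, -18)

(-7.5, -18)


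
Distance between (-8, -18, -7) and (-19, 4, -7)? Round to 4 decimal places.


d = sqrt((-19--8)^2 + (4--18)^2 + (-7--7)^2) = 24.5967

24.5967


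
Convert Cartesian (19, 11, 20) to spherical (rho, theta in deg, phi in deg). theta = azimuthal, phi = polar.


rho = sqrt(19^2 + 11^2 + 20^2) = 29.6985
theta = atan2(11, 19) = 30.0686 deg
phi = acos(20/29.6985) = 47.6673 deg

rho = 29.6985, theta = 30.0686 deg, phi = 47.6673 deg


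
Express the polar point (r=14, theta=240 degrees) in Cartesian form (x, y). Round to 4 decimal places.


x = 14 * cos(240) = -7
y = 14 * sin(240) = -12.1244

(-7, -12.1244)


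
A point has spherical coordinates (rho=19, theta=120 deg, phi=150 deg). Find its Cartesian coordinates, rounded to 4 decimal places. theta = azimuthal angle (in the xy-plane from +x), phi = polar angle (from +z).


x = 19 * sin(150) * cos(120) = -4.75
y = 19 * sin(150) * sin(120) = 8.2272
z = 19 * cos(150) = -16.4545

(-4.75, 8.2272, -16.4545)


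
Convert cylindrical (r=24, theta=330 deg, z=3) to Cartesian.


x = 24 * cos(330) = 20.7846
y = 24 * sin(330) = -12
z = 3

(20.7846, -12, 3)


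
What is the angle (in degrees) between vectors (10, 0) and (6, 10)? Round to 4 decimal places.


dot = 10*6 + 0*10 = 60
|u| = 10, |v| = 11.6619
cos(angle) = 0.5145
angle = 59.0362 degrees

59.0362 degrees


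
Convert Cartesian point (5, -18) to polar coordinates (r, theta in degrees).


r = sqrt(5^2 + (-18)^2) = 18.6815
theta = atan2(-18, 5) = 285.5241 degrees

r = 18.6815, theta = 285.5241 degrees


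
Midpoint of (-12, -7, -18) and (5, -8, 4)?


Midpoint = ((-12+5)/2, (-7+-8)/2, (-18+4)/2) = (-3.5, -7.5, -7)

(-3.5, -7.5, -7)


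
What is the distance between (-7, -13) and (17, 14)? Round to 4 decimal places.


d = sqrt((17--7)^2 + (14--13)^2) = 36.1248

36.1248


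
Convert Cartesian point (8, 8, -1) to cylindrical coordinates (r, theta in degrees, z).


r = sqrt(8^2 + 8^2) = 11.3137
theta = atan2(8, 8) = 45 deg
z = -1

r = 11.3137, theta = 45 deg, z = -1


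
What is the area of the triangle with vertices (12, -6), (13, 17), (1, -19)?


Area = |x1(y2-y3) + x2(y3-y1) + x3(y1-y2)| / 2
= |12*(17--19) + 13*(-19--6) + 1*(-6-17)| / 2
= 120

120


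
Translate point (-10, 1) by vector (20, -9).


Translation: (x+dx, y+dy) = (-10+20, 1+-9) = (10, -8)

(10, -8)


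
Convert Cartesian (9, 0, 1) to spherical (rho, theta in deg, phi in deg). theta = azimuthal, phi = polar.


rho = sqrt(9^2 + 0^2 + 1^2) = 9.0554
theta = atan2(0, 9) = 0 deg
phi = acos(1/9.0554) = 83.6598 deg

rho = 9.0554, theta = 0 deg, phi = 83.6598 deg


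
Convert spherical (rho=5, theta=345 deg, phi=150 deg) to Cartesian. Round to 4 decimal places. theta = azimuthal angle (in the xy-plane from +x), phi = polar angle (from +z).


x = 5 * sin(150) * cos(345) = 2.4148
y = 5 * sin(150) * sin(345) = -0.647
z = 5 * cos(150) = -4.3301

(2.4148, -0.647, -4.3301)


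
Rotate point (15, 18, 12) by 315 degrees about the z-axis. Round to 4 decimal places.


x' = 15*cos(315) - 18*sin(315) = 23.3345
y' = 15*sin(315) + 18*cos(315) = 2.1213
z' = 12

(23.3345, 2.1213, 12)


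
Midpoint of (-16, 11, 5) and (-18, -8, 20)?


Midpoint = ((-16+-18)/2, (11+-8)/2, (5+20)/2) = (-17, 1.5, 12.5)

(-17, 1.5, 12.5)


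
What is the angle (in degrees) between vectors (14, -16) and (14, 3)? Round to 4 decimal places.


dot = 14*14 + -16*3 = 148
|u| = 21.2603, |v| = 14.3178
cos(angle) = 0.4862
angle = 60.9088 degrees

60.9088 degrees


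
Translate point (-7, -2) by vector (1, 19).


Translation: (x+dx, y+dy) = (-7+1, -2+19) = (-6, 17)

(-6, 17)


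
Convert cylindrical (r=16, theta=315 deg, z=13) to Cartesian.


x = 16 * cos(315) = 11.3137
y = 16 * sin(315) = -11.3137
z = 13

(11.3137, -11.3137, 13)


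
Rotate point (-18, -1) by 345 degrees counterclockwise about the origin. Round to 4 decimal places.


x' = -18*cos(345) - -1*sin(345) = -17.6455
y' = -18*sin(345) + -1*cos(345) = 3.6928

(-17.6455, 3.6928)


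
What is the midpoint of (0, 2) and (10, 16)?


Midpoint = ((0+10)/2, (2+16)/2) = (5, 9)

(5, 9)


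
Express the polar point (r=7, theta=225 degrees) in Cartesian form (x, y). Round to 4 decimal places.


x = 7 * cos(225) = -4.9497
y = 7 * sin(225) = -4.9497

(-4.9497, -4.9497)


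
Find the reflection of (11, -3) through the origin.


Reflection through origin: (x, y) -> (-x, -y)
(11, -3) -> (-11, 3)

(-11, 3)


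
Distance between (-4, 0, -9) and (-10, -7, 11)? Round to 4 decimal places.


d = sqrt((-10--4)^2 + (-7-0)^2 + (11--9)^2) = 22.0227

22.0227


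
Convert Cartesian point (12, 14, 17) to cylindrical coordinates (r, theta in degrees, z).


r = sqrt(12^2 + 14^2) = 18.4391
theta = atan2(14, 12) = 49.3987 deg
z = 17

r = 18.4391, theta = 49.3987 deg, z = 17


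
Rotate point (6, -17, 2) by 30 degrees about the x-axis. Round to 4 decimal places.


x' = 6
y' = -17*cos(30) - 2*sin(30) = -15.7224
z' = -17*sin(30) + 2*cos(30) = -6.7679

(6, -15.7224, -6.7679)


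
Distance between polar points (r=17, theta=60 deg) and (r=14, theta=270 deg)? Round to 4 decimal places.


d = sqrt(r1^2 + r2^2 - 2*r1*r2*cos(t2-t1))
d = sqrt(17^2 + 14^2 - 2*17*14*cos(270-60)) = 29.9538

29.9538


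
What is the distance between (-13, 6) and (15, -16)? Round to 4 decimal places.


d = sqrt((15--13)^2 + (-16-6)^2) = 35.609

35.609


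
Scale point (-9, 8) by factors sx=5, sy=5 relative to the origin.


Scaling: (x*sx, y*sy) = (-9*5, 8*5) = (-45, 40)

(-45, 40)


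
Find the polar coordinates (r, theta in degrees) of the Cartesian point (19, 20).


r = sqrt(19^2 + 20^2) = 27.5862
theta = atan2(20, 19) = 46.4688 degrees

r = 27.5862, theta = 46.4688 degrees


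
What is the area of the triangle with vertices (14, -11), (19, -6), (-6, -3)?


Area = |x1(y2-y3) + x2(y3-y1) + x3(y1-y2)| / 2
= |14*(-6--3) + 19*(-3--11) + -6*(-11--6)| / 2
= 70

70


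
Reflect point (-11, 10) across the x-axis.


Reflection across x-axis: (x, y) -> (x, -y)
(-11, 10) -> (-11, -10)

(-11, -10)


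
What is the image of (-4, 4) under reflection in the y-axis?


Reflection across y-axis: (x, y) -> (-x, y)
(-4, 4) -> (4, 4)

(4, 4)


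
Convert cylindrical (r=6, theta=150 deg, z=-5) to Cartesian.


x = 6 * cos(150) = -5.1962
y = 6 * sin(150) = 3
z = -5

(-5.1962, 3, -5)


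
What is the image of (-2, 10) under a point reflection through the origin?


Reflection through origin: (x, y) -> (-x, -y)
(-2, 10) -> (2, -10)

(2, -10)


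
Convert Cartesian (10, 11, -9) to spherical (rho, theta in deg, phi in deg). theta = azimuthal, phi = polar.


rho = sqrt(10^2 + 11^2 + (-9)^2) = 17.3781
theta = atan2(11, 10) = 47.7263 deg
phi = acos(-9/17.3781) = 121.1909 deg

rho = 17.3781, theta = 47.7263 deg, phi = 121.1909 deg


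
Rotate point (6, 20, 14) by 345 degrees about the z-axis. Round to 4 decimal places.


x' = 6*cos(345) - 20*sin(345) = 10.9719
y' = 6*sin(345) + 20*cos(345) = 17.7656
z' = 14

(10.9719, 17.7656, 14)


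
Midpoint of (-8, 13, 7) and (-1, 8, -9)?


Midpoint = ((-8+-1)/2, (13+8)/2, (7+-9)/2) = (-4.5, 10.5, -1)

(-4.5, 10.5, -1)


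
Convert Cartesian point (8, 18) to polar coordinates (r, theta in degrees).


r = sqrt(8^2 + 18^2) = 19.6977
theta = atan2(18, 8) = 66.0375 degrees

r = 19.6977, theta = 66.0375 degrees


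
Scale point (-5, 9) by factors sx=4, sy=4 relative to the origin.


Scaling: (x*sx, y*sy) = (-5*4, 9*4) = (-20, 36)

(-20, 36)


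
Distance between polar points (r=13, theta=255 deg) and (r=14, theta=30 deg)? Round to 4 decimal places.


d = sqrt(r1^2 + r2^2 - 2*r1*r2*cos(t2-t1))
d = sqrt(13^2 + 14^2 - 2*13*14*cos(30-255)) = 24.9477

24.9477


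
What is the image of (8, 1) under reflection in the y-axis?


Reflection across y-axis: (x, y) -> (-x, y)
(8, 1) -> (-8, 1)

(-8, 1)


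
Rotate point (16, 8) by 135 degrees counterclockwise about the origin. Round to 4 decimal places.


x' = 16*cos(135) - 8*sin(135) = -16.9706
y' = 16*sin(135) + 8*cos(135) = 5.6569

(-16.9706, 5.6569)


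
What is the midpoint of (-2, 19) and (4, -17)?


Midpoint = ((-2+4)/2, (19+-17)/2) = (1, 1)

(1, 1)


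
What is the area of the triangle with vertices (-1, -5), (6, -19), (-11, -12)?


Area = |x1(y2-y3) + x2(y3-y1) + x3(y1-y2)| / 2
= |-1*(-19--12) + 6*(-12--5) + -11*(-5--19)| / 2
= 94.5

94.5


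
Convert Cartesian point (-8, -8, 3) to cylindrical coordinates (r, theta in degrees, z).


r = sqrt((-8)^2 + (-8)^2) = 11.3137
theta = atan2(-8, -8) = 225 deg
z = 3

r = 11.3137, theta = 225 deg, z = 3


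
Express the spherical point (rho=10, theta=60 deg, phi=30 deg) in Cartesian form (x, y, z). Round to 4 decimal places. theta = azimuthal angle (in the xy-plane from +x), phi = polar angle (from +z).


x = 10 * sin(30) * cos(60) = 2.5
y = 10 * sin(30) * sin(60) = 4.3301
z = 10 * cos(30) = 8.6603

(2.5, 4.3301, 8.6603)


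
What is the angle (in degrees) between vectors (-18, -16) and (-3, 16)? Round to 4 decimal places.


dot = -18*-3 + -16*16 = -202
|u| = 24.0832, |v| = 16.2788
cos(angle) = -0.5152
angle = 121.0139 degrees

121.0139 degrees


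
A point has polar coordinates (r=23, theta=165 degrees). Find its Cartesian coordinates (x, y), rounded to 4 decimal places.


x = 23 * cos(165) = -22.2163
y = 23 * sin(165) = 5.9528

(-22.2163, 5.9528)


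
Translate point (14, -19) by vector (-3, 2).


Translation: (x+dx, y+dy) = (14+-3, -19+2) = (11, -17)

(11, -17)


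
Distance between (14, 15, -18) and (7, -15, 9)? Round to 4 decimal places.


d = sqrt((7-14)^2 + (-15-15)^2 + (9--18)^2) = 40.9634

40.9634


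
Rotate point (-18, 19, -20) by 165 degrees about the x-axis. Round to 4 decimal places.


x' = -18
y' = 19*cos(165) - -20*sin(165) = -13.1762
z' = 19*sin(165) + -20*cos(165) = 24.2361

(-18, -13.1762, 24.2361)


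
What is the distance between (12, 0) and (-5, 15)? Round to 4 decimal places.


d = sqrt((-5-12)^2 + (15-0)^2) = 22.6716

22.6716


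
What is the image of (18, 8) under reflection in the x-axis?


Reflection across x-axis: (x, y) -> (x, -y)
(18, 8) -> (18, -8)

(18, -8)


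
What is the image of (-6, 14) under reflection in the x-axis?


Reflection across x-axis: (x, y) -> (x, -y)
(-6, 14) -> (-6, -14)

(-6, -14)


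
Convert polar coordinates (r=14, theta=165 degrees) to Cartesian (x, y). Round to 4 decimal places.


x = 14 * cos(165) = -13.523
y = 14 * sin(165) = 3.6235

(-13.523, 3.6235)


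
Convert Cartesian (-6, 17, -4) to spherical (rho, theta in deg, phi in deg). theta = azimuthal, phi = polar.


rho = sqrt((-6)^2 + 17^2 + (-4)^2) = 18.4662
theta = atan2(17, -6) = 109.44 deg
phi = acos(-4/18.4662) = 102.5101 deg

rho = 18.4662, theta = 109.44 deg, phi = 102.5101 deg


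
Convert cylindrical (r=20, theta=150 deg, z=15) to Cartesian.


x = 20 * cos(150) = -17.3205
y = 20 * sin(150) = 10
z = 15

(-17.3205, 10, 15)


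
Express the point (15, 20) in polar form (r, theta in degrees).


r = sqrt(15^2 + 20^2) = 25
theta = atan2(20, 15) = 53.1301 degrees

r = 25, theta = 53.1301 degrees


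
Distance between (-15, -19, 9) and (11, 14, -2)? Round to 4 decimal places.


d = sqrt((11--15)^2 + (14--19)^2 + (-2-9)^2) = 43.4281

43.4281


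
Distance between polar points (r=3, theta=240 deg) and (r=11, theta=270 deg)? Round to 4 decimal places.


d = sqrt(r1^2 + r2^2 - 2*r1*r2*cos(t2-t1))
d = sqrt(3^2 + 11^2 - 2*3*11*cos(270-240)) = 8.5348

8.5348


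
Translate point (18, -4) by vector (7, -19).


Translation: (x+dx, y+dy) = (18+7, -4+-19) = (25, -23)

(25, -23)


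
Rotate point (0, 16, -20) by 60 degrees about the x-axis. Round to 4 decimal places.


x' = 0
y' = 16*cos(60) - -20*sin(60) = 25.3205
z' = 16*sin(60) + -20*cos(60) = 3.8564

(0, 25.3205, 3.8564)


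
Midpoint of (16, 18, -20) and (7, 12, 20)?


Midpoint = ((16+7)/2, (18+12)/2, (-20+20)/2) = (11.5, 15, 0)

(11.5, 15, 0)


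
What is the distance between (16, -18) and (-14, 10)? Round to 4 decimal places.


d = sqrt((-14-16)^2 + (10--18)^2) = 41.0366

41.0366


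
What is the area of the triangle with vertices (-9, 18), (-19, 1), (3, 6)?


Area = |x1(y2-y3) + x2(y3-y1) + x3(y1-y2)| / 2
= |-9*(1-6) + -19*(6-18) + 3*(18-1)| / 2
= 162

162


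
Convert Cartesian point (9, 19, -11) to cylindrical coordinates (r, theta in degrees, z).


r = sqrt(9^2 + 19^2) = 21.0238
theta = atan2(19, 9) = 64.6538 deg
z = -11

r = 21.0238, theta = 64.6538 deg, z = -11


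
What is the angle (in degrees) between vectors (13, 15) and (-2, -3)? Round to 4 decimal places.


dot = 13*-2 + 15*-3 = -71
|u| = 19.8494, |v| = 3.6056
cos(angle) = -0.9921
angle = 172.7757 degrees

172.7757 degrees


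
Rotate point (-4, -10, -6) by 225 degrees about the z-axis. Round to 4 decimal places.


x' = -4*cos(225) - -10*sin(225) = -4.2426
y' = -4*sin(225) + -10*cos(225) = 9.8995
z' = -6

(-4.2426, 9.8995, -6)


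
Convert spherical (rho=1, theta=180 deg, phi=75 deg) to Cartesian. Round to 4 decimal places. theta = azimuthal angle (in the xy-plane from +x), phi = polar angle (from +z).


x = 1 * sin(75) * cos(180) = -0.9659
y = 1 * sin(75) * sin(180) = 0
z = 1 * cos(75) = 0.2588

(-0.9659, 0, 0.2588)


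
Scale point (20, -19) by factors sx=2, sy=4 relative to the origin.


Scaling: (x*sx, y*sy) = (20*2, -19*4) = (40, -76)

(40, -76)


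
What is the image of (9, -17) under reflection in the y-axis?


Reflection across y-axis: (x, y) -> (-x, y)
(9, -17) -> (-9, -17)

(-9, -17)


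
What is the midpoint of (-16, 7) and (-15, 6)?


Midpoint = ((-16+-15)/2, (7+6)/2) = (-15.5, 6.5)

(-15.5, 6.5)


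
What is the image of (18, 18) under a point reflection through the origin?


Reflection through origin: (x, y) -> (-x, -y)
(18, 18) -> (-18, -18)

(-18, -18)


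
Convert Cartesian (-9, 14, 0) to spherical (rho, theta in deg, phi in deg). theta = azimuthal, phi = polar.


rho = sqrt((-9)^2 + 14^2 + 0^2) = 16.6433
theta = atan2(14, -9) = 122.7352 deg
phi = acos(0/16.6433) = 90 deg

rho = 16.6433, theta = 122.7352 deg, phi = 90 deg


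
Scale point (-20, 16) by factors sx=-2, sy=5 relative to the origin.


Scaling: (x*sx, y*sy) = (-20*-2, 16*5) = (40, 80)

(40, 80)


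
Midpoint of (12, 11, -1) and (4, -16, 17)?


Midpoint = ((12+4)/2, (11+-16)/2, (-1+17)/2) = (8, -2.5, 8)

(8, -2.5, 8)


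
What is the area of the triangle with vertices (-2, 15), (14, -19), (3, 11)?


Area = |x1(y2-y3) + x2(y3-y1) + x3(y1-y2)| / 2
= |-2*(-19-11) + 14*(11-15) + 3*(15--19)| / 2
= 53

53


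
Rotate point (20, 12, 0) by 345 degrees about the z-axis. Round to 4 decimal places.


x' = 20*cos(345) - 12*sin(345) = 22.4243
y' = 20*sin(345) + 12*cos(345) = 6.4147
z' = 0

(22.4243, 6.4147, 0)


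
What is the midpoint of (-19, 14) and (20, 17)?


Midpoint = ((-19+20)/2, (14+17)/2) = (0.5, 15.5)

(0.5, 15.5)


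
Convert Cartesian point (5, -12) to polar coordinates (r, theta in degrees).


r = sqrt(5^2 + (-12)^2) = 13
theta = atan2(-12, 5) = 292.6199 degrees

r = 13, theta = 292.6199 degrees


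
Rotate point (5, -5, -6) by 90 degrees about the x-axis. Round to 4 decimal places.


x' = 5
y' = -5*cos(90) - -6*sin(90) = 6
z' = -5*sin(90) + -6*cos(90) = -5

(5, 6, -5)


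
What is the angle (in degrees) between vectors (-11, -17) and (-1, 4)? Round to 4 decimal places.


dot = -11*-1 + -17*4 = -57
|u| = 20.2485, |v| = 4.1231
cos(angle) = -0.6827
angle = 133.0585 degrees

133.0585 degrees


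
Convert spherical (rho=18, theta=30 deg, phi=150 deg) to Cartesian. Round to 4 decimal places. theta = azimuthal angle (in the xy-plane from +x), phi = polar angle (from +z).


x = 18 * sin(150) * cos(30) = 7.7942
y = 18 * sin(150) * sin(30) = 4.5
z = 18 * cos(150) = -15.5885

(7.7942, 4.5, -15.5885)


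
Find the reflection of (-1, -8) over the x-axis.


Reflection across x-axis: (x, y) -> (x, -y)
(-1, -8) -> (-1, 8)

(-1, 8)


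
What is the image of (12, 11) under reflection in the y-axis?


Reflection across y-axis: (x, y) -> (-x, y)
(12, 11) -> (-12, 11)

(-12, 11)


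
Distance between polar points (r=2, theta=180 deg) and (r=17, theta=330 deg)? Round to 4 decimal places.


d = sqrt(r1^2 + r2^2 - 2*r1*r2*cos(t2-t1))
d = sqrt(2^2 + 17^2 - 2*2*17*cos(330-180)) = 18.7587

18.7587


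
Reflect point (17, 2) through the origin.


Reflection through origin: (x, y) -> (-x, -y)
(17, 2) -> (-17, -2)

(-17, -2)


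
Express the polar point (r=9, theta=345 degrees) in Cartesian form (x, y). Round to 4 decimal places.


x = 9 * cos(345) = 8.6933
y = 9 * sin(345) = -2.3294

(8.6933, -2.3294)


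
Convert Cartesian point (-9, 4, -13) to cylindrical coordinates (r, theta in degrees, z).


r = sqrt((-9)^2 + 4^2) = 9.8489
theta = atan2(4, -9) = 156.0375 deg
z = -13

r = 9.8489, theta = 156.0375 deg, z = -13


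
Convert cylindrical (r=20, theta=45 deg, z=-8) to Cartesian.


x = 20 * cos(45) = 14.1421
y = 20 * sin(45) = 14.1421
z = -8

(14.1421, 14.1421, -8)


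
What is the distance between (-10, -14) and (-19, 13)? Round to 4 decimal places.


d = sqrt((-19--10)^2 + (13--14)^2) = 28.4605

28.4605


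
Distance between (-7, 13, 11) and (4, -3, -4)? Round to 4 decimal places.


d = sqrt((4--7)^2 + (-3-13)^2 + (-4-11)^2) = 24.5357

24.5357


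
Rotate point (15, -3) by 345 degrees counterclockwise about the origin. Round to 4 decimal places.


x' = 15*cos(345) - -3*sin(345) = 13.7124
y' = 15*sin(345) + -3*cos(345) = -6.7801

(13.7124, -6.7801)


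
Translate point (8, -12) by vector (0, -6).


Translation: (x+dx, y+dy) = (8+0, -12+-6) = (8, -18)

(8, -18)


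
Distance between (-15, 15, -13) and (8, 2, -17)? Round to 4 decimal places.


d = sqrt((8--15)^2 + (2-15)^2 + (-17--13)^2) = 26.7208

26.7208


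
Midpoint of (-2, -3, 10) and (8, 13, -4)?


Midpoint = ((-2+8)/2, (-3+13)/2, (10+-4)/2) = (3, 5, 3)

(3, 5, 3)


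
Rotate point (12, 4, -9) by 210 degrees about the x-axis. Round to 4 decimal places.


x' = 12
y' = 4*cos(210) - -9*sin(210) = -7.9641
z' = 4*sin(210) + -9*cos(210) = 5.7942

(12, -7.9641, 5.7942)


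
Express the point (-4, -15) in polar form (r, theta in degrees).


r = sqrt((-4)^2 + (-15)^2) = 15.5242
theta = atan2(-15, -4) = 255.0686 degrees

r = 15.5242, theta = 255.0686 degrees


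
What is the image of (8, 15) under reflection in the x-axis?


Reflection across x-axis: (x, y) -> (x, -y)
(8, 15) -> (8, -15)

(8, -15)


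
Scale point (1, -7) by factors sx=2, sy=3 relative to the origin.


Scaling: (x*sx, y*sy) = (1*2, -7*3) = (2, -21)

(2, -21)


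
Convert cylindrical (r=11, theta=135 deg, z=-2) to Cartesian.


x = 11 * cos(135) = -7.7782
y = 11 * sin(135) = 7.7782
z = -2

(-7.7782, 7.7782, -2)


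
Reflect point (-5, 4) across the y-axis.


Reflection across y-axis: (x, y) -> (-x, y)
(-5, 4) -> (5, 4)

(5, 4)


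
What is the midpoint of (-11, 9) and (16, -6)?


Midpoint = ((-11+16)/2, (9+-6)/2) = (2.5, 1.5)

(2.5, 1.5)


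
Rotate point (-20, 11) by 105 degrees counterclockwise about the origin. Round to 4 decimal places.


x' = -20*cos(105) - 11*sin(105) = -5.4488
y' = -20*sin(105) + 11*cos(105) = -22.1655

(-5.4488, -22.1655)


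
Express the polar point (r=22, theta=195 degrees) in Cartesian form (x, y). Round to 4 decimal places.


x = 22 * cos(195) = -21.2504
y = 22 * sin(195) = -5.694

(-21.2504, -5.694)


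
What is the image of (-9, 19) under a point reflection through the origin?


Reflection through origin: (x, y) -> (-x, -y)
(-9, 19) -> (9, -19)

(9, -19)


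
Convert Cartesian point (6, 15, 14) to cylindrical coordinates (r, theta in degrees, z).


r = sqrt(6^2 + 15^2) = 16.1555
theta = atan2(15, 6) = 68.1986 deg
z = 14

r = 16.1555, theta = 68.1986 deg, z = 14


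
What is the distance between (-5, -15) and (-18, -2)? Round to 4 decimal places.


d = sqrt((-18--5)^2 + (-2--15)^2) = 18.3848

18.3848


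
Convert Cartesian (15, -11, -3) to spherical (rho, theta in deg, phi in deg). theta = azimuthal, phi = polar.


rho = sqrt(15^2 + (-11)^2 + (-3)^2) = 18.8414
theta = atan2(-11, 15) = 323.7462 deg
phi = acos(-3/18.8414) = 99.1618 deg

rho = 18.8414, theta = 323.7462 deg, phi = 99.1618 deg


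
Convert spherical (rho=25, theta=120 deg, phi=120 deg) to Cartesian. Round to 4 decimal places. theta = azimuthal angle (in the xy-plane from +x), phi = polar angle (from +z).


x = 25 * sin(120) * cos(120) = -10.8253
y = 25 * sin(120) * sin(120) = 18.75
z = 25 * cos(120) = -12.5

(-10.8253, 18.75, -12.5)


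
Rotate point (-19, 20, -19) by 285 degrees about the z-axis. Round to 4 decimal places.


x' = -19*cos(285) - 20*sin(285) = 14.401
y' = -19*sin(285) + 20*cos(285) = 23.529
z' = -19

(14.401, 23.529, -19)


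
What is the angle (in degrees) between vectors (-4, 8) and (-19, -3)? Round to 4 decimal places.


dot = -4*-19 + 8*-3 = 52
|u| = 8.9443, |v| = 19.2354
cos(angle) = 0.3022
angle = 72.4076 degrees

72.4076 degrees


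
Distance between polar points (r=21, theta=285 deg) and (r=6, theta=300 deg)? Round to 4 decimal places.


d = sqrt(r1^2 + r2^2 - 2*r1*r2*cos(t2-t1))
d = sqrt(21^2 + 6^2 - 2*21*6*cos(300-285)) = 15.2835

15.2835


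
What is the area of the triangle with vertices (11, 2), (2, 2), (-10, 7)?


Area = |x1(y2-y3) + x2(y3-y1) + x3(y1-y2)| / 2
= |11*(2-7) + 2*(7-2) + -10*(2-2)| / 2
= 22.5

22.5


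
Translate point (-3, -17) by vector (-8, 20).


Translation: (x+dx, y+dy) = (-3+-8, -17+20) = (-11, 3)

(-11, 3)


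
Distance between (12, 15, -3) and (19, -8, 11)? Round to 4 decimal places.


d = sqrt((19-12)^2 + (-8-15)^2 + (11--3)^2) = 27.8209

27.8209


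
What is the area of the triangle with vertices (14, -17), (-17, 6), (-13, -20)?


Area = |x1(y2-y3) + x2(y3-y1) + x3(y1-y2)| / 2
= |14*(6--20) + -17*(-20--17) + -13*(-17-6)| / 2
= 357

357


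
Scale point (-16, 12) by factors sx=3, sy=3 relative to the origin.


Scaling: (x*sx, y*sy) = (-16*3, 12*3) = (-48, 36)

(-48, 36)


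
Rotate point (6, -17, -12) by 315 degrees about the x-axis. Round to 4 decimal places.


x' = 6
y' = -17*cos(315) - -12*sin(315) = -20.5061
z' = -17*sin(315) + -12*cos(315) = 3.5355

(6, -20.5061, 3.5355)


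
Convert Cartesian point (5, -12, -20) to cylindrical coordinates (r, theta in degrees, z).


r = sqrt(5^2 + (-12)^2) = 13
theta = atan2(-12, 5) = 292.6199 deg
z = -20

r = 13, theta = 292.6199 deg, z = -20


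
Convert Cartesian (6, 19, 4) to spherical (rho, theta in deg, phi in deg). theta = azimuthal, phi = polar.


rho = sqrt(6^2 + 19^2 + 4^2) = 20.3224
theta = atan2(19, 6) = 72.4744 deg
phi = acos(4/20.3224) = 78.6485 deg

rho = 20.3224, theta = 72.4744 deg, phi = 78.6485 deg


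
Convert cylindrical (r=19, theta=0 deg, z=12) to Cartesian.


x = 19 * cos(0) = 19
y = 19 * sin(0) = 0
z = 12

(19, 0, 12)


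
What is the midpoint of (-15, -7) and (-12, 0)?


Midpoint = ((-15+-12)/2, (-7+0)/2) = (-13.5, -3.5)

(-13.5, -3.5)


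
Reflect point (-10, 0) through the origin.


Reflection through origin: (x, y) -> (-x, -y)
(-10, 0) -> (10, 0)

(10, 0)


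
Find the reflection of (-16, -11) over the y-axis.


Reflection across y-axis: (x, y) -> (-x, y)
(-16, -11) -> (16, -11)

(16, -11)


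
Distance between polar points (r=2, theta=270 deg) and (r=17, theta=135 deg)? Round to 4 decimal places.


d = sqrt(r1^2 + r2^2 - 2*r1*r2*cos(t2-t1))
d = sqrt(2^2 + 17^2 - 2*2*17*cos(135-270)) = 18.4684

18.4684


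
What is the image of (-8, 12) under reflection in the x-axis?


Reflection across x-axis: (x, y) -> (x, -y)
(-8, 12) -> (-8, -12)

(-8, -12)


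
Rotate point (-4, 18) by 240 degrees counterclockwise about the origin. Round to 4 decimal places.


x' = -4*cos(240) - 18*sin(240) = 17.5885
y' = -4*sin(240) + 18*cos(240) = -5.5359

(17.5885, -5.5359)


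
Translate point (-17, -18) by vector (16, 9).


Translation: (x+dx, y+dy) = (-17+16, -18+9) = (-1, -9)

(-1, -9)


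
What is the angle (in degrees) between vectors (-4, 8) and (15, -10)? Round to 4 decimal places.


dot = -4*15 + 8*-10 = -140
|u| = 8.9443, |v| = 18.0278
cos(angle) = -0.8682
angle = 150.2551 degrees

150.2551 degrees
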